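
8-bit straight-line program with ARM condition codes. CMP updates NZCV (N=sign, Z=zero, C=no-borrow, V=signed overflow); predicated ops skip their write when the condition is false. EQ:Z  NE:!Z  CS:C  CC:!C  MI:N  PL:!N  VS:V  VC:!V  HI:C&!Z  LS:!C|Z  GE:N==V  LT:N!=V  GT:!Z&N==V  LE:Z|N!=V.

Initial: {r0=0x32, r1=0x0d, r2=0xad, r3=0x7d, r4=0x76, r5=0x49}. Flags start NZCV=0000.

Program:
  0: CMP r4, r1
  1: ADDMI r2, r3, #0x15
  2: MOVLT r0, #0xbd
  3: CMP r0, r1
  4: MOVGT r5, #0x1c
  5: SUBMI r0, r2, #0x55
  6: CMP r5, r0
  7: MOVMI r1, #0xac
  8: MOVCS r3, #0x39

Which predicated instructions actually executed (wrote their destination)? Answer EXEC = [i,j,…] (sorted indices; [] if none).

EXEC = [4,7]

0: ✓ CMP  NZCV=0010
1: · ADDMI
2: · MOVLT
3: ✓ CMP  NZCV=0010
4: ✓ MOVGT  r5←0x1c
5: · SUBMI
6: ✓ CMP  NZCV=1000
7: ✓ MOVMI  r1←0xac
8: · MOVCS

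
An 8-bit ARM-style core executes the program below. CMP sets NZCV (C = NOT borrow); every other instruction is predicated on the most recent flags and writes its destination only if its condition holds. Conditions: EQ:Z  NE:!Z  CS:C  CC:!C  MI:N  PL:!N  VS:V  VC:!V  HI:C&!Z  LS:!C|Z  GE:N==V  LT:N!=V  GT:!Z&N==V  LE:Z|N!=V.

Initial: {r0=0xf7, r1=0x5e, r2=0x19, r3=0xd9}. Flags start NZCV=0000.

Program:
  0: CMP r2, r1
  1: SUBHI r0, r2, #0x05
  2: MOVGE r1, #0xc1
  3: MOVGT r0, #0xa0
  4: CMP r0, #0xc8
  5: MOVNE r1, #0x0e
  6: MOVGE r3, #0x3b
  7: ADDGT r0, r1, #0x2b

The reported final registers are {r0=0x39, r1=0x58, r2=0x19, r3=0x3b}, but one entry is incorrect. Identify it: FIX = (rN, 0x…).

[0] flags=1000 → (cmp)
[1] flags=1000 HI?F → skip
[2] flags=1000 GE?F → skip
[3] flags=1000 GT?F → skip
[4] flags=0010 → (cmp)
[5] flags=0010 NE?T → r1=0x0e
[6] flags=0010 GE?T → r3=0x3b
[7] flags=0010 GT?T → r0=0x39

FIX = (r1, 0x0e)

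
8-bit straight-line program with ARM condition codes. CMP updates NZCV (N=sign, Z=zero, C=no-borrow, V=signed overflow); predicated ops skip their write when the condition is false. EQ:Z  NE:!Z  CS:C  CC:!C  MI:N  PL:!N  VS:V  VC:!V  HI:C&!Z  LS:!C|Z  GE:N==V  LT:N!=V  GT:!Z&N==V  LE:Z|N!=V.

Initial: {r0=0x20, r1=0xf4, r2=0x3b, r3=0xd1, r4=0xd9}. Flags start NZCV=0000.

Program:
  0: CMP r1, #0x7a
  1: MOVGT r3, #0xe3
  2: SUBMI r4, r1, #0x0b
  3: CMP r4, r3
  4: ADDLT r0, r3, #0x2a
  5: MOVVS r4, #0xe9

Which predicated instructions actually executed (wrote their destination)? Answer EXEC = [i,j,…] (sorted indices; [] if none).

[0] flags=0011 → (cmp)
[1] flags=0011 GT?F → skip
[2] flags=0011 MI?F → skip
[3] flags=0010 → (cmp)
[4] flags=0010 LT?F → skip
[5] flags=0010 VS?F → skip

EXEC = []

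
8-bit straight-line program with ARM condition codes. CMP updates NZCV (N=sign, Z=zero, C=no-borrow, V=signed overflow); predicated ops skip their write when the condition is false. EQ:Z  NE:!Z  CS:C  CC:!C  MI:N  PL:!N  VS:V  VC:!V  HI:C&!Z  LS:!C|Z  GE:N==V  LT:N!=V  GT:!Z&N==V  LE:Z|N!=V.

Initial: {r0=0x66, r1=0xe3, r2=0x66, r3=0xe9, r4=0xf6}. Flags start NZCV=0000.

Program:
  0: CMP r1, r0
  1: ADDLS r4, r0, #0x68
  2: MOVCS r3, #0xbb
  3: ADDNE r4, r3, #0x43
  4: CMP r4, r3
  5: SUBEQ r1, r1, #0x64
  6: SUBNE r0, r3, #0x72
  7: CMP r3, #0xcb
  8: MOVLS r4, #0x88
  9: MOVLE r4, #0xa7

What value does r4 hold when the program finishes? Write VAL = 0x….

VAL = 0xa7

[0] flags=0011 → (cmp)
[1] flags=0011 LS?F → skip
[2] flags=0011 CS?T → r3=0xbb
[3] flags=0011 NE?T → r4=0xfe
[4] flags=0010 → (cmp)
[5] flags=0010 EQ?F → skip
[6] flags=0010 NE?T → r0=0x49
[7] flags=1000 → (cmp)
[8] flags=1000 LS?T → r4=0x88
[9] flags=1000 LE?T → r4=0xa7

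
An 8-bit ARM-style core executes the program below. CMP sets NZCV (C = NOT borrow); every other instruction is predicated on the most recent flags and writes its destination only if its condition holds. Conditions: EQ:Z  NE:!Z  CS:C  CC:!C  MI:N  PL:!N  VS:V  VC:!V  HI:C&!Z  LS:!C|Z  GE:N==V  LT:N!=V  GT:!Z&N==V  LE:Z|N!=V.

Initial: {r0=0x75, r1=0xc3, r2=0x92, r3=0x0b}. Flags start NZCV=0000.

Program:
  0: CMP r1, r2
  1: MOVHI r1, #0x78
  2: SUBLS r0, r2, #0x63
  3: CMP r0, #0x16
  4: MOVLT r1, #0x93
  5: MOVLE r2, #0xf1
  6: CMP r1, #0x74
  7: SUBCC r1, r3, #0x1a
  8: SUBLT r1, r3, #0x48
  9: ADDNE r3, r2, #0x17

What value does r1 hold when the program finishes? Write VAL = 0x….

0: ✓ CMP  NZCV=0010
1: ✓ MOVHI  r1←0x78
2: · SUBLS
3: ✓ CMP  NZCV=0010
4: · MOVLT
5: · MOVLE
6: ✓ CMP  NZCV=0010
7: · SUBCC
8: · SUBLT
9: ✓ ADDNE  r3←0xa9

VAL = 0x78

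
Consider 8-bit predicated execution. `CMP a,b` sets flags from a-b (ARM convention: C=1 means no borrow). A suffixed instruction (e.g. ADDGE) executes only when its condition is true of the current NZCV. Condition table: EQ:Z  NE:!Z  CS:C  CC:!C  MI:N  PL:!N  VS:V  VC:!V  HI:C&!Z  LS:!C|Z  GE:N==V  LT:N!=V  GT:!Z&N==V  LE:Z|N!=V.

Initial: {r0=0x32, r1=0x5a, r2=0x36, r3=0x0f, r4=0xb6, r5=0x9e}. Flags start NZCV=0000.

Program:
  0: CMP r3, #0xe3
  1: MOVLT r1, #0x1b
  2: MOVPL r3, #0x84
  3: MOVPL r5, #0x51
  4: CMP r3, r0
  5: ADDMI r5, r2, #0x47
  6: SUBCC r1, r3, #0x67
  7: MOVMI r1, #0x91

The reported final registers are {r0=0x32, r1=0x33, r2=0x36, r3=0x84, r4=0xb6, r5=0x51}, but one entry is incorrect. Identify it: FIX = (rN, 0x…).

FIX = (r1, 0x5a)

0: ✓ CMP  NZCV=0000
1: · MOVLT
2: ✓ MOVPL  r3←0x84
3: ✓ MOVPL  r5←0x51
4: ✓ CMP  NZCV=0011
5: · ADDMI
6: · SUBCC
7: · MOVMI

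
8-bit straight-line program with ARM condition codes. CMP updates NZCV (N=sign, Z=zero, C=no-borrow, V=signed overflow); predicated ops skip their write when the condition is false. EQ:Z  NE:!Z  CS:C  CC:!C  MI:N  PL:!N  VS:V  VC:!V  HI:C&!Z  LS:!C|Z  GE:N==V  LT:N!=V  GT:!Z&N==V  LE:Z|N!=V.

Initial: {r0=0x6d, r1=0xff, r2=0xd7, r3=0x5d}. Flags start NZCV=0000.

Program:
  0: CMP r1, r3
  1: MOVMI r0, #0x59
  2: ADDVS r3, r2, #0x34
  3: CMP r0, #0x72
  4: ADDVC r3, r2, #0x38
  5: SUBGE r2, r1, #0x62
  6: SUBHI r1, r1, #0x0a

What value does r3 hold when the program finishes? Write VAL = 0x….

[0] flags=1010 → (cmp)
[1] flags=1010 MI?T → r0=0x59
[2] flags=1010 VS?F → skip
[3] flags=1000 → (cmp)
[4] flags=1000 VC?T → r3=0x0f
[5] flags=1000 GE?F → skip
[6] flags=1000 HI?F → skip

VAL = 0x0f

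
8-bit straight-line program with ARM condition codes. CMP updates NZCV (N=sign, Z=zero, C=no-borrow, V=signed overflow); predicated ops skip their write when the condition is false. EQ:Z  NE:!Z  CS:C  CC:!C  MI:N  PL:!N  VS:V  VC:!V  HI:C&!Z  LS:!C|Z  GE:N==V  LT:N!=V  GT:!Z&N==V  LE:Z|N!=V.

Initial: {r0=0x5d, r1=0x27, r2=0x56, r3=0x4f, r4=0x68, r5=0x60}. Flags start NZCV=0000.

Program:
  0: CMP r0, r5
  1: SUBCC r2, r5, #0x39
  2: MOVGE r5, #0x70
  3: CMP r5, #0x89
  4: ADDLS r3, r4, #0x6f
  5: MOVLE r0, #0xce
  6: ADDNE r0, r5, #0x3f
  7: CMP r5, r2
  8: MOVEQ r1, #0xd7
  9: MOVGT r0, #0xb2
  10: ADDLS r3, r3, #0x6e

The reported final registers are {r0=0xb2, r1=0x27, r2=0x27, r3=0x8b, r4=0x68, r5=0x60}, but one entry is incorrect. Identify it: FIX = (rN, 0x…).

[0] flags=1000 → (cmp)
[1] flags=1000 CC?T → r2=0x27
[2] flags=1000 GE?F → skip
[3] flags=1001 → (cmp)
[4] flags=1001 LS?T → r3=0xd7
[5] flags=1001 LE?F → skip
[6] flags=1001 NE?T → r0=0x9f
[7] flags=0010 → (cmp)
[8] flags=0010 EQ?F → skip
[9] flags=0010 GT?T → r0=0xb2
[10] flags=0010 LS?F → skip

FIX = (r3, 0xd7)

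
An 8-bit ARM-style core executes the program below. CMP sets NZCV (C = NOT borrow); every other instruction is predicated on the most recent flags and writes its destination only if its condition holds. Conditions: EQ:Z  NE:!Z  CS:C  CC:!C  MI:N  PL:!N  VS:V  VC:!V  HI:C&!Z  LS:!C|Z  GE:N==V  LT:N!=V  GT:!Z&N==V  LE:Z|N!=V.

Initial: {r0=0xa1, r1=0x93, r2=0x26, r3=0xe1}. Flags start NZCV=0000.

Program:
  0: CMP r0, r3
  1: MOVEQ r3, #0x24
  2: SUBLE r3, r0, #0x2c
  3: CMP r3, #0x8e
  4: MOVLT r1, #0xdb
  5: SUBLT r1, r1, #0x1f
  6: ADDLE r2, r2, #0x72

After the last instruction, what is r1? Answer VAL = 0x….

VAL = 0x93

[0] flags=1000 → (cmp)
[1] flags=1000 EQ?F → skip
[2] flags=1000 LE?T → r3=0x75
[3] flags=1001 → (cmp)
[4] flags=1001 LT?F → skip
[5] flags=1001 LT?F → skip
[6] flags=1001 LE?F → skip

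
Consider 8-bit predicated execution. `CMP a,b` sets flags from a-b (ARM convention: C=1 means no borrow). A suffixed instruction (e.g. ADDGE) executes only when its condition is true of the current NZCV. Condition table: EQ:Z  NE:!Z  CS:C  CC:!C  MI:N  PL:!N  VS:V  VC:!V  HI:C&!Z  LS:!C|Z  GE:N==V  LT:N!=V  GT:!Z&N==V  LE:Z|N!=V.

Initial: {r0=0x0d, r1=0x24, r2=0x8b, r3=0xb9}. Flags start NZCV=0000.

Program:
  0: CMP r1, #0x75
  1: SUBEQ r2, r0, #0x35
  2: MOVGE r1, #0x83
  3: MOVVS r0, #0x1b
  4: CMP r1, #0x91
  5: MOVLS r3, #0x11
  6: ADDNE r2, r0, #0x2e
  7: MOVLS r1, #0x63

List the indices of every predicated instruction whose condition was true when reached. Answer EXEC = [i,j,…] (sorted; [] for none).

0: ✓ CMP  NZCV=1000
1: · SUBEQ
2: · MOVGE
3: · MOVVS
4: ✓ CMP  NZCV=1001
5: ✓ MOVLS  r3←0x11
6: ✓ ADDNE  r2←0x3b
7: ✓ MOVLS  r1←0x63

EXEC = [5,6,7]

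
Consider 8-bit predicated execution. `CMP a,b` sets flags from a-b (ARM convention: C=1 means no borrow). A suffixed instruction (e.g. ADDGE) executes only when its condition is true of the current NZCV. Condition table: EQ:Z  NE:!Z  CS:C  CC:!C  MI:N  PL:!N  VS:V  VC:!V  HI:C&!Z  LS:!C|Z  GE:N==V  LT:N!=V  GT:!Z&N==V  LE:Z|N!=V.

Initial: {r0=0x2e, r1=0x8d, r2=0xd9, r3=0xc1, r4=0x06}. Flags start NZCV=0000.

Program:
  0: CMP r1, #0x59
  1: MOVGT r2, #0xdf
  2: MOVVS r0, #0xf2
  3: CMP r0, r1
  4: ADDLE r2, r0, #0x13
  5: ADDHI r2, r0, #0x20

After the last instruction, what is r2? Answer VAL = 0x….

VAL = 0x12

0: ✓ CMP  NZCV=0011
1: · MOVGT
2: ✓ MOVVS  r0←0xf2
3: ✓ CMP  NZCV=0010
4: · ADDLE
5: ✓ ADDHI  r2←0x12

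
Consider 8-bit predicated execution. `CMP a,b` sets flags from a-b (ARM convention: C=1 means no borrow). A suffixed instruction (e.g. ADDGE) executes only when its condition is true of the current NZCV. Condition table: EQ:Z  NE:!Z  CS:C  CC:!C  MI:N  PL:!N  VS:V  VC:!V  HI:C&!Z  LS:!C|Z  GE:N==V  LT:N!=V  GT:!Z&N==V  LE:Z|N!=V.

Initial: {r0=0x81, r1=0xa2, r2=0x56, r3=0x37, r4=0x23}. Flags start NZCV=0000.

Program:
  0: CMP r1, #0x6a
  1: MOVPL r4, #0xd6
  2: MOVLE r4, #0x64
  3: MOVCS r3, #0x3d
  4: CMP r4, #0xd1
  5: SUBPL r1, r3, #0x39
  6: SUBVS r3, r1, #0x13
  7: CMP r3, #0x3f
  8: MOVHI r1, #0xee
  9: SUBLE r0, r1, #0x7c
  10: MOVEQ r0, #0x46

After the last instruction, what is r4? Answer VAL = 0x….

[0] flags=0011 → (cmp)
[1] flags=0011 PL?T → r4=0xd6
[2] flags=0011 LE?T → r4=0x64
[3] flags=0011 CS?T → r3=0x3d
[4] flags=1001 → (cmp)
[5] flags=1001 PL?F → skip
[6] flags=1001 VS?T → r3=0x8f
[7] flags=0011 → (cmp)
[8] flags=0011 HI?T → r1=0xee
[9] flags=0011 LE?T → r0=0x72
[10] flags=0011 EQ?F → skip

VAL = 0x64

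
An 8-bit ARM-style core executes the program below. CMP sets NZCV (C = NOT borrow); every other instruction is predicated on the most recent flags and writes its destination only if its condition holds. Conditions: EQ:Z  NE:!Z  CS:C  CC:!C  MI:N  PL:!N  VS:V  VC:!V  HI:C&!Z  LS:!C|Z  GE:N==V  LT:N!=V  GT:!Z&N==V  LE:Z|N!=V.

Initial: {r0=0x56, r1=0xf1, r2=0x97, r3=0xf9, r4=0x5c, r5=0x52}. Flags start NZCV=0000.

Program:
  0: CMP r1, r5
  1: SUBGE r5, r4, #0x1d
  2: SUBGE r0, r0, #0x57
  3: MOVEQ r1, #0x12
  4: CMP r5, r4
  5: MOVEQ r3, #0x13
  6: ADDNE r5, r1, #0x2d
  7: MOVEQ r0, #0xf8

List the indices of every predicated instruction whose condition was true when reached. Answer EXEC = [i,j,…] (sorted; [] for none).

0: ✓ CMP  NZCV=1010
1: · SUBGE
2: · SUBGE
3: · MOVEQ
4: ✓ CMP  NZCV=1000
5: · MOVEQ
6: ✓ ADDNE  r5←0x1e
7: · MOVEQ

EXEC = [6]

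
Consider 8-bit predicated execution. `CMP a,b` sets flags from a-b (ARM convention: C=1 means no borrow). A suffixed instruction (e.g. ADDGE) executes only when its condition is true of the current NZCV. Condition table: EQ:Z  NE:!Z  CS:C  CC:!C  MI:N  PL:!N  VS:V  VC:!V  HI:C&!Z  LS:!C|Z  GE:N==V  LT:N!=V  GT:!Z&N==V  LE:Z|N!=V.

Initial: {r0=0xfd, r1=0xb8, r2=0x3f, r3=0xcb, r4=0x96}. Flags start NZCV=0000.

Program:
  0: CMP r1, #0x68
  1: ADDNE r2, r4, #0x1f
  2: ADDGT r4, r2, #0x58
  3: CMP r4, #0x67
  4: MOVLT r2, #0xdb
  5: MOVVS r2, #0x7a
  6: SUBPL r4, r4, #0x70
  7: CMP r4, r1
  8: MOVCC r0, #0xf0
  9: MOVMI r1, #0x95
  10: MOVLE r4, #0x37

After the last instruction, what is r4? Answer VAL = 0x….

VAL = 0x26

0: ✓ CMP  NZCV=0011
1: ✓ ADDNE  r2←0xb5
2: · ADDGT
3: ✓ CMP  NZCV=0011
4: ✓ MOVLT  r2←0xdb
5: ✓ MOVVS  r2←0x7a
6: ✓ SUBPL  r4←0x26
7: ✓ CMP  NZCV=0000
8: ✓ MOVCC  r0←0xf0
9: · MOVMI
10: · MOVLE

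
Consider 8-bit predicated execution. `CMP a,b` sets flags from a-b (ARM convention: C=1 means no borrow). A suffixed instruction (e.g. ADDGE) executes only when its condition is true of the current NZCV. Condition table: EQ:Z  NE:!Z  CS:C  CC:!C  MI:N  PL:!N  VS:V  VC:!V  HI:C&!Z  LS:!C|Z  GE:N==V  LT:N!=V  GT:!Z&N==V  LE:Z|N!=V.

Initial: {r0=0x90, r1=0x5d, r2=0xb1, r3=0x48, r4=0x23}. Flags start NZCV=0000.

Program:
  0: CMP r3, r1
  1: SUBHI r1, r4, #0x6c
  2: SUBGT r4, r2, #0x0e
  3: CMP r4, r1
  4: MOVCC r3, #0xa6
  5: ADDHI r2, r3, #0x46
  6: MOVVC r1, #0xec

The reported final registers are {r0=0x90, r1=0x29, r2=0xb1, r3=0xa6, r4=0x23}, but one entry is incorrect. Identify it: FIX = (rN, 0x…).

FIX = (r1, 0xec)

0: ✓ CMP  NZCV=1000
1: · SUBHI
2: · SUBGT
3: ✓ CMP  NZCV=1000
4: ✓ MOVCC  r3←0xa6
5: · ADDHI
6: ✓ MOVVC  r1←0xec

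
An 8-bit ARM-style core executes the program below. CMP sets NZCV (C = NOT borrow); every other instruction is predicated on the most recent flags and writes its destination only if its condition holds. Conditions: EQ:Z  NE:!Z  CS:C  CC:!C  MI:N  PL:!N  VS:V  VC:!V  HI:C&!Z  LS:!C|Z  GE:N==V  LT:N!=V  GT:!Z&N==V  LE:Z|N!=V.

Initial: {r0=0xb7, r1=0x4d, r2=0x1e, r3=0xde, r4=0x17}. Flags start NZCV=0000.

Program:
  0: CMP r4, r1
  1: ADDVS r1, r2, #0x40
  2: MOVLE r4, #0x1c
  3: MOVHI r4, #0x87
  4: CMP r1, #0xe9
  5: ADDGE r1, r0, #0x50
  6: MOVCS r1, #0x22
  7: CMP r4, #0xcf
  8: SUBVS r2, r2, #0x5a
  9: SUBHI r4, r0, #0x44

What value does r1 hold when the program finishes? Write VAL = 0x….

0: ✓ CMP  NZCV=1000
1: · ADDVS
2: ✓ MOVLE  r4←0x1c
3: · MOVHI
4: ✓ CMP  NZCV=0000
5: ✓ ADDGE  r1←0x07
6: · MOVCS
7: ✓ CMP  NZCV=0000
8: · SUBVS
9: · SUBHI

VAL = 0x07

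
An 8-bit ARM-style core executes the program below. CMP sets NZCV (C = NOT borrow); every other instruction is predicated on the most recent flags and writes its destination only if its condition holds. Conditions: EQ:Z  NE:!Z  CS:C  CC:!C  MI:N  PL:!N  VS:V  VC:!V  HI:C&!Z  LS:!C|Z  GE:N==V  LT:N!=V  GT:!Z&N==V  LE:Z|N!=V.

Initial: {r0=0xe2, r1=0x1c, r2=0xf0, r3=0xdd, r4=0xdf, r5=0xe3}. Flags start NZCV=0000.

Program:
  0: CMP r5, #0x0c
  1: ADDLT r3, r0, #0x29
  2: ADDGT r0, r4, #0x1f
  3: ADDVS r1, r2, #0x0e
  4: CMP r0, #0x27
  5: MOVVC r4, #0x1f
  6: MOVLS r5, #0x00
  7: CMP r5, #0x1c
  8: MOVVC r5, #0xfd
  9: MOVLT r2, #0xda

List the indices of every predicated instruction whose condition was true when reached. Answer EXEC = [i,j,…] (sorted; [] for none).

EXEC = [1,5,8,9]

[0] flags=1010 → (cmp)
[1] flags=1010 LT?T → r3=0x0b
[2] flags=1010 GT?F → skip
[3] flags=1010 VS?F → skip
[4] flags=1010 → (cmp)
[5] flags=1010 VC?T → r4=0x1f
[6] flags=1010 LS?F → skip
[7] flags=1010 → (cmp)
[8] flags=1010 VC?T → r5=0xfd
[9] flags=1010 LT?T → r2=0xda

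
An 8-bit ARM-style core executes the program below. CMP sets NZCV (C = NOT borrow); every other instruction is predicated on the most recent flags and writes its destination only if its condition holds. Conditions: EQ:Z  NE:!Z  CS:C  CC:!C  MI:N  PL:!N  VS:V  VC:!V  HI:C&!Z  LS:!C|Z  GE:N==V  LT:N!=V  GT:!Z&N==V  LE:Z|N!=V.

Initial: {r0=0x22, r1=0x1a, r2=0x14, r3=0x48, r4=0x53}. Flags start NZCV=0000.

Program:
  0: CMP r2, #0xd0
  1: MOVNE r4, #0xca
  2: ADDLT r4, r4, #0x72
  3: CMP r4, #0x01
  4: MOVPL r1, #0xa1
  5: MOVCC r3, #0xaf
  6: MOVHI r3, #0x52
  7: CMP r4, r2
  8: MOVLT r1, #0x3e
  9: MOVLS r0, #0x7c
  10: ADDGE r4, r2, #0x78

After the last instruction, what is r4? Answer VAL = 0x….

0: ✓ CMP  NZCV=0000
1: ✓ MOVNE  r4←0xca
2: · ADDLT
3: ✓ CMP  NZCV=1010
4: · MOVPL
5: · MOVCC
6: ✓ MOVHI  r3←0x52
7: ✓ CMP  NZCV=1010
8: ✓ MOVLT  r1←0x3e
9: · MOVLS
10: · ADDGE

VAL = 0xca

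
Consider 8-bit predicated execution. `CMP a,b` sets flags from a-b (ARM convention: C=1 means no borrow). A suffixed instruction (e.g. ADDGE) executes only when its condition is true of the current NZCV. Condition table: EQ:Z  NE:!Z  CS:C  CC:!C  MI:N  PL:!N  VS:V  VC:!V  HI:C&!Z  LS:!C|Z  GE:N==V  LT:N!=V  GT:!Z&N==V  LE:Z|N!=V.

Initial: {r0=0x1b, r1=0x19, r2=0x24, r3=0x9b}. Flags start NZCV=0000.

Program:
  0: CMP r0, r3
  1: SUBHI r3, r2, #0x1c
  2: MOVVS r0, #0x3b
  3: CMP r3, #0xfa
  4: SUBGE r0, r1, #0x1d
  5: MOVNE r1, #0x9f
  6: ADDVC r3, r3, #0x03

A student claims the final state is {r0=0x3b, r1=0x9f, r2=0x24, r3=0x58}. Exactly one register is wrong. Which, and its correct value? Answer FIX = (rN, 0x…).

FIX = (r3, 0x9e)

[0] flags=1001 → (cmp)
[1] flags=1001 HI?F → skip
[2] flags=1001 VS?T → r0=0x3b
[3] flags=1000 → (cmp)
[4] flags=1000 GE?F → skip
[5] flags=1000 NE?T → r1=0x9f
[6] flags=1000 VC?T → r3=0x9e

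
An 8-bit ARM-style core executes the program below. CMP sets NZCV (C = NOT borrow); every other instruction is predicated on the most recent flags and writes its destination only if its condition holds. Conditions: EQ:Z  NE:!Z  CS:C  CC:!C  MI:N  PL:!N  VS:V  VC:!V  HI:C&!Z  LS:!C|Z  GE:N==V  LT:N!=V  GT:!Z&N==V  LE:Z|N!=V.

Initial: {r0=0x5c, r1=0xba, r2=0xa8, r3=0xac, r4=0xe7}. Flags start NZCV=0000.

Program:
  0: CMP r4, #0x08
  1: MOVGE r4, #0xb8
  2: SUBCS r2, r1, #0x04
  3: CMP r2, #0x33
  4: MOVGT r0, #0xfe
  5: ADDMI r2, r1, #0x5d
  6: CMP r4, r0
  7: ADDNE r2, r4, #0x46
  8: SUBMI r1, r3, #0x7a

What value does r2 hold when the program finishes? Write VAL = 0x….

0: ✓ CMP  NZCV=1010
1: · MOVGE
2: ✓ SUBCS  r2←0xb6
3: ✓ CMP  NZCV=1010
4: · MOVGT
5: ✓ ADDMI  r2←0x17
6: ✓ CMP  NZCV=1010
7: ✓ ADDNE  r2←0x2d
8: ✓ SUBMI  r1←0x32

VAL = 0x2d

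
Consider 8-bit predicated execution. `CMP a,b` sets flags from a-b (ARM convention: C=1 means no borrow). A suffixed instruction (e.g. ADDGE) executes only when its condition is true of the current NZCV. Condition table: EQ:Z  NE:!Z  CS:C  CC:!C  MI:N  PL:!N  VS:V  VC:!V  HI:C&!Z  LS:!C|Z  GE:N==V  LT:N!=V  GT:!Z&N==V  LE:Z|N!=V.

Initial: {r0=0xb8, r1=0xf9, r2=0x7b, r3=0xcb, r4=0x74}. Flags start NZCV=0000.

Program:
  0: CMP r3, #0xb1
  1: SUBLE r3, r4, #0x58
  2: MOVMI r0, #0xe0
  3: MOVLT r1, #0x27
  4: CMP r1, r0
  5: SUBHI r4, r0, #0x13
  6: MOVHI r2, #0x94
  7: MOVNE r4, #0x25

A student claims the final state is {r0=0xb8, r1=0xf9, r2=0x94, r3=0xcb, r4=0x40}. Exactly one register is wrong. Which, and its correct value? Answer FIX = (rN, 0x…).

[0] flags=0010 → (cmp)
[1] flags=0010 LE?F → skip
[2] flags=0010 MI?F → skip
[3] flags=0010 LT?F → skip
[4] flags=0010 → (cmp)
[5] flags=0010 HI?T → r4=0xa5
[6] flags=0010 HI?T → r2=0x94
[7] flags=0010 NE?T → r4=0x25

FIX = (r4, 0x25)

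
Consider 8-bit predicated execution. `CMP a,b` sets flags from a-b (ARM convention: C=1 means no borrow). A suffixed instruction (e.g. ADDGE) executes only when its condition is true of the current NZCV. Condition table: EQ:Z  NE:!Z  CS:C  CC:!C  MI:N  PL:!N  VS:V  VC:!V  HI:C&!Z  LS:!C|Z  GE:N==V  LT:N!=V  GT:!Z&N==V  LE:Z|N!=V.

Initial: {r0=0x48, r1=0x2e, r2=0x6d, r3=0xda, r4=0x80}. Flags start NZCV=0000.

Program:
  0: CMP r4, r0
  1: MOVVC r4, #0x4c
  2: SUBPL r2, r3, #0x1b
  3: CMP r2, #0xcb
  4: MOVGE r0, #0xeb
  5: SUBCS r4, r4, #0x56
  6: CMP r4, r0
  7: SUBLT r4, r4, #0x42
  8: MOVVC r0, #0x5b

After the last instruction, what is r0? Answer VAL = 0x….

0: ✓ CMP  NZCV=0011
1: · MOVVC
2: ✓ SUBPL  r2←0xbf
3: ✓ CMP  NZCV=1000
4: · MOVGE
5: · SUBCS
6: ✓ CMP  NZCV=0011
7: ✓ SUBLT  r4←0x3e
8: · MOVVC

VAL = 0x48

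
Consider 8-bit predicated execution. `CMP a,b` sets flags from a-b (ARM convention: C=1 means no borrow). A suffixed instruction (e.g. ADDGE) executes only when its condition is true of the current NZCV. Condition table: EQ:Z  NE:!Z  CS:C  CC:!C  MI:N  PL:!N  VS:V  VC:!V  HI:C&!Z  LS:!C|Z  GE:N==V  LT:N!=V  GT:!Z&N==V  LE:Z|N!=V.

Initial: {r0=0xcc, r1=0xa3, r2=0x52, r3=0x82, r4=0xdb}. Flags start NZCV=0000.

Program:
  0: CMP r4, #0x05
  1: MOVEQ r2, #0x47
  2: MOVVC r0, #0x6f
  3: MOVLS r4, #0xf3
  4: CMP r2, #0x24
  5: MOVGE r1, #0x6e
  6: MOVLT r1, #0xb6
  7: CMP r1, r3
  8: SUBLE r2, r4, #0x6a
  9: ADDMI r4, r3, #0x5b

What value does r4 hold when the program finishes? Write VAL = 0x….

VAL = 0xdd

0: ✓ CMP  NZCV=1010
1: · MOVEQ
2: ✓ MOVVC  r0←0x6f
3: · MOVLS
4: ✓ CMP  NZCV=0010
5: ✓ MOVGE  r1←0x6e
6: · MOVLT
7: ✓ CMP  NZCV=1001
8: · SUBLE
9: ✓ ADDMI  r4←0xdd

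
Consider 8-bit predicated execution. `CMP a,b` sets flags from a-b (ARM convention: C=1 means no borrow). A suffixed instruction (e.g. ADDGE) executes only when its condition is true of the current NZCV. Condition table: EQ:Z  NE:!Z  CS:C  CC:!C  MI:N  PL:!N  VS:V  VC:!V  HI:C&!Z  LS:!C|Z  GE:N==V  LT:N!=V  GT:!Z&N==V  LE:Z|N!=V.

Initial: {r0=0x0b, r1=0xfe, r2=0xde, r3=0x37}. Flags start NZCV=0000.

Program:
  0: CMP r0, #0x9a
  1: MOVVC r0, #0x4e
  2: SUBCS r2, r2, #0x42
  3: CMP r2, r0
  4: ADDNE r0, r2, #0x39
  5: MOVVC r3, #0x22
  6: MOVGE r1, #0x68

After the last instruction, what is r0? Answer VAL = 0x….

0: ✓ CMP  NZCV=0000
1: ✓ MOVVC  r0←0x4e
2: · SUBCS
3: ✓ CMP  NZCV=1010
4: ✓ ADDNE  r0←0x17
5: ✓ MOVVC  r3←0x22
6: · MOVGE

VAL = 0x17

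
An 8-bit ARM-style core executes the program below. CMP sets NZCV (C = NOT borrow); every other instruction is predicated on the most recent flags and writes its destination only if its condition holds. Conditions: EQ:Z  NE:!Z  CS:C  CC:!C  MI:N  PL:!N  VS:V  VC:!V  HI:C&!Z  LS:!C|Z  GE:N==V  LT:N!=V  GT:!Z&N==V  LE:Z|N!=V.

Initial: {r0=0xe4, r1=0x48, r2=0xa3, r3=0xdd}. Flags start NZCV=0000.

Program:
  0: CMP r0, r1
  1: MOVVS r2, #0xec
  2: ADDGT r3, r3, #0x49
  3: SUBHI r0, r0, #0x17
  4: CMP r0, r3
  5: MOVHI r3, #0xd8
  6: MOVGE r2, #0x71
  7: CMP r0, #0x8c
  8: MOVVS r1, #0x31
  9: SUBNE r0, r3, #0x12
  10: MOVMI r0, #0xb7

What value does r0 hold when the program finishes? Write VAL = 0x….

VAL = 0xcb

0: ✓ CMP  NZCV=1010
1: · MOVVS
2: · ADDGT
3: ✓ SUBHI  r0←0xcd
4: ✓ CMP  NZCV=1000
5: · MOVHI
6: · MOVGE
7: ✓ CMP  NZCV=0010
8: · MOVVS
9: ✓ SUBNE  r0←0xcb
10: · MOVMI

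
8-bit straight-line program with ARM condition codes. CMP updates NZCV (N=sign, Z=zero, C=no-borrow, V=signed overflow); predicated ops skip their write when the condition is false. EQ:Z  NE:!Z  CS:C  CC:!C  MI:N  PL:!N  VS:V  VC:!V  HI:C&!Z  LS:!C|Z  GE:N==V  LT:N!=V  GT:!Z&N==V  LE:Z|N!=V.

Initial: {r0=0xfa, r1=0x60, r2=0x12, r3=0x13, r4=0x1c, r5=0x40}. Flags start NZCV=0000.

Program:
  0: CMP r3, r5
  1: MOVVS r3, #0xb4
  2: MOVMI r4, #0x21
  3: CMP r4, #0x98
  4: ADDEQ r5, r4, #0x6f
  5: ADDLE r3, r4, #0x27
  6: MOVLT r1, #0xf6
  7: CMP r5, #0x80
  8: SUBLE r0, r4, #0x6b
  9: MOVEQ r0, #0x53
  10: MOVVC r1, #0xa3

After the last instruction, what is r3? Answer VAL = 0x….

VAL = 0x13

[0] flags=1000 → (cmp)
[1] flags=1000 VS?F → skip
[2] flags=1000 MI?T → r4=0x21
[3] flags=1001 → (cmp)
[4] flags=1001 EQ?F → skip
[5] flags=1001 LE?F → skip
[6] flags=1001 LT?F → skip
[7] flags=1001 → (cmp)
[8] flags=1001 LE?F → skip
[9] flags=1001 EQ?F → skip
[10] flags=1001 VC?F → skip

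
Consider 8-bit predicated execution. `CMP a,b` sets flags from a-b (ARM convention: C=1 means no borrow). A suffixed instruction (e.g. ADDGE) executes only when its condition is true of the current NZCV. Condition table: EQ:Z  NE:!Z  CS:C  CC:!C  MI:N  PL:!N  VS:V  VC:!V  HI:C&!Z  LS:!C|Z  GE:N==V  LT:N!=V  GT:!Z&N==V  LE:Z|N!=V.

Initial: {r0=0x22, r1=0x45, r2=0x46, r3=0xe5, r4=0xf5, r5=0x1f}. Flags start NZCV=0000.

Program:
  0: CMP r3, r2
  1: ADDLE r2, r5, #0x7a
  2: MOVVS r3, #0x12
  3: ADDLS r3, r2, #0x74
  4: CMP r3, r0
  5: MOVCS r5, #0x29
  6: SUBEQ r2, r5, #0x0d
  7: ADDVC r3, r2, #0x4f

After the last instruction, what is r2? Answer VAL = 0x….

VAL = 0x99

[0] flags=1010 → (cmp)
[1] flags=1010 LE?T → r2=0x99
[2] flags=1010 VS?F → skip
[3] flags=1010 LS?F → skip
[4] flags=1010 → (cmp)
[5] flags=1010 CS?T → r5=0x29
[6] flags=1010 EQ?F → skip
[7] flags=1010 VC?T → r3=0xe8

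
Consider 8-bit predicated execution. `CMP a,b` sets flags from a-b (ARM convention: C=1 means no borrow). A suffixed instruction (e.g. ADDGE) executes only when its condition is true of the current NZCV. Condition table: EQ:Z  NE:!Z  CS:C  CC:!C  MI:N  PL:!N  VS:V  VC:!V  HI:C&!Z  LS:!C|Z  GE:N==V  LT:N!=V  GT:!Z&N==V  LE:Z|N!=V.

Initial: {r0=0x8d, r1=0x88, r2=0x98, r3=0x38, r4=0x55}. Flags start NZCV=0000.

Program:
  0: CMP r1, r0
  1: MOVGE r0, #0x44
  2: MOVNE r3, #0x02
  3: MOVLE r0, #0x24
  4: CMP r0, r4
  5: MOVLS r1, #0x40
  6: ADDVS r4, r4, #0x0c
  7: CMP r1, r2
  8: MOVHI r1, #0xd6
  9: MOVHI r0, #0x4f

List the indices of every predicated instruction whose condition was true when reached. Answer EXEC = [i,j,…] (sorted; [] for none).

0: ✓ CMP  NZCV=1000
1: · MOVGE
2: ✓ MOVNE  r3←0x02
3: ✓ MOVLE  r0←0x24
4: ✓ CMP  NZCV=1000
5: ✓ MOVLS  r1←0x40
6: · ADDVS
7: ✓ CMP  NZCV=1001
8: · MOVHI
9: · MOVHI

EXEC = [2,3,5]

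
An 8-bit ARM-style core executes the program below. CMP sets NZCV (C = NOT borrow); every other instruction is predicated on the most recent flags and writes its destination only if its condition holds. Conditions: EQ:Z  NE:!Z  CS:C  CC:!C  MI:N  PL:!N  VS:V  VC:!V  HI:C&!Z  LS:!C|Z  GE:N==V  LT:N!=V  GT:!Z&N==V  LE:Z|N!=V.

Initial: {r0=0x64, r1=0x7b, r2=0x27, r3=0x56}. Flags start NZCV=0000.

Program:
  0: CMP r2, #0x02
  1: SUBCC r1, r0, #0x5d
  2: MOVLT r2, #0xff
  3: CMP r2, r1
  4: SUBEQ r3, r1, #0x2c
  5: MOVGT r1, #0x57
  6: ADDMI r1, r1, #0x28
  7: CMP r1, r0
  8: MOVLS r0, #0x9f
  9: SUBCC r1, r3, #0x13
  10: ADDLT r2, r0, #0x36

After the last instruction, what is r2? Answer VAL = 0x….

VAL = 0x9a

[0] flags=0010 → (cmp)
[1] flags=0010 CC?F → skip
[2] flags=0010 LT?F → skip
[3] flags=1000 → (cmp)
[4] flags=1000 EQ?F → skip
[5] flags=1000 GT?F → skip
[6] flags=1000 MI?T → r1=0xa3
[7] flags=0011 → (cmp)
[8] flags=0011 LS?F → skip
[9] flags=0011 CC?F → skip
[10] flags=0011 LT?T → r2=0x9a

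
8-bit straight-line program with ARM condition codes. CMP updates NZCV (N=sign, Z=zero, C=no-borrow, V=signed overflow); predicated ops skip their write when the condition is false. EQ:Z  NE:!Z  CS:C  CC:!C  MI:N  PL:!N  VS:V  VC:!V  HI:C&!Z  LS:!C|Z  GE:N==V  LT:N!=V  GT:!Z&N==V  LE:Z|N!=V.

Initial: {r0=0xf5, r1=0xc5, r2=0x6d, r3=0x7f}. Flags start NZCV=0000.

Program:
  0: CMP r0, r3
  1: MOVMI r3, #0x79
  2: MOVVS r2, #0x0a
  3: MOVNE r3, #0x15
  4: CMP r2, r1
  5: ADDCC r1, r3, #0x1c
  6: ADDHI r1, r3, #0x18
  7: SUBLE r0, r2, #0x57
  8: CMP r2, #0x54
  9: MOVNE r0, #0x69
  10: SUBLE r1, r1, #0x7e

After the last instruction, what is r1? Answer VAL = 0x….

VAL = 0xb3

[0] flags=0011 → (cmp)
[1] flags=0011 MI?F → skip
[2] flags=0011 VS?T → r2=0x0a
[3] flags=0011 NE?T → r3=0x15
[4] flags=0000 → (cmp)
[5] flags=0000 CC?T → r1=0x31
[6] flags=0000 HI?F → skip
[7] flags=0000 LE?F → skip
[8] flags=1000 → (cmp)
[9] flags=1000 NE?T → r0=0x69
[10] flags=1000 LE?T → r1=0xb3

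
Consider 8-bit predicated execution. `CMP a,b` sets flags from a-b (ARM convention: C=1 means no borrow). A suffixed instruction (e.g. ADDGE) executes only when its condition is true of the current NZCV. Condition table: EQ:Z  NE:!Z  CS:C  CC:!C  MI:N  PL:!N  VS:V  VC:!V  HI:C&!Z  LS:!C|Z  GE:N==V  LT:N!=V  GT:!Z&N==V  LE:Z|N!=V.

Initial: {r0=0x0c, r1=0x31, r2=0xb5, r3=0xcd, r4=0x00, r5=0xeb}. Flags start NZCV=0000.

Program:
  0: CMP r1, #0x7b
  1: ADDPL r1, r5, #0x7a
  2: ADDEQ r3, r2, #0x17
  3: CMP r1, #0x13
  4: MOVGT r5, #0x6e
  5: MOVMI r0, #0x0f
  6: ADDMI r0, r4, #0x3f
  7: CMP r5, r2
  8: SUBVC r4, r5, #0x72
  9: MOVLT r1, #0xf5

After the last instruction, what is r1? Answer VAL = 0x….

0: ✓ CMP  NZCV=1000
1: · ADDPL
2: · ADDEQ
3: ✓ CMP  NZCV=0010
4: ✓ MOVGT  r5←0x6e
5: · MOVMI
6: · ADDMI
7: ✓ CMP  NZCV=1001
8: · SUBVC
9: · MOVLT

VAL = 0x31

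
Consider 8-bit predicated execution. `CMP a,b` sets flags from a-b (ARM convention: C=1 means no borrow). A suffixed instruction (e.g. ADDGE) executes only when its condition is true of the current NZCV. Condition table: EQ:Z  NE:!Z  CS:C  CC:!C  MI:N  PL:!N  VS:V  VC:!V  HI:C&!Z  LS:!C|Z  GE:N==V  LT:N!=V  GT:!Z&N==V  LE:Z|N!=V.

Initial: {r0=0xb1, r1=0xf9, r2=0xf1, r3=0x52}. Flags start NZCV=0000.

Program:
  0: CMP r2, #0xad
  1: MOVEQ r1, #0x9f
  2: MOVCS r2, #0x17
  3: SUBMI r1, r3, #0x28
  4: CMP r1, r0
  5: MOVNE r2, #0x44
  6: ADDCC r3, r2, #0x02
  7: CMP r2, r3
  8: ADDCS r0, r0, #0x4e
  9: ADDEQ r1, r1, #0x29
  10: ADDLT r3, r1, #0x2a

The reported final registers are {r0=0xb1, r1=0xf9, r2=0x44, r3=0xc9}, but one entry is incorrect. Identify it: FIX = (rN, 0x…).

FIX = (r3, 0x23)

0: ✓ CMP  NZCV=0010
1: · MOVEQ
2: ✓ MOVCS  r2←0x17
3: · SUBMI
4: ✓ CMP  NZCV=0010
5: ✓ MOVNE  r2←0x44
6: · ADDCC
7: ✓ CMP  NZCV=1000
8: · ADDCS
9: · ADDEQ
10: ✓ ADDLT  r3←0x23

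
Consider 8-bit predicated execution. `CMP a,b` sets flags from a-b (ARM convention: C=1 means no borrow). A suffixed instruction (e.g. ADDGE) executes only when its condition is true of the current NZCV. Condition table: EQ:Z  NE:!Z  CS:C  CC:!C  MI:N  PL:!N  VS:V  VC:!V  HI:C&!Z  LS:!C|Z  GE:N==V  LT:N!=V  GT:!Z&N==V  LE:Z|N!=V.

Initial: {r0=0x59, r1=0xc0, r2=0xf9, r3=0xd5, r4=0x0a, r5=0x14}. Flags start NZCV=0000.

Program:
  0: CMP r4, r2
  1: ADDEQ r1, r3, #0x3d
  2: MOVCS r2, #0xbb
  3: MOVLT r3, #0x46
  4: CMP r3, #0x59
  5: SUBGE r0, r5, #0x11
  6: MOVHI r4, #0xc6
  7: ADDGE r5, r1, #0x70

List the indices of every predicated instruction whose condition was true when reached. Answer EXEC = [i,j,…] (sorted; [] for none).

EXEC = [6]

[0] flags=0000 → (cmp)
[1] flags=0000 EQ?F → skip
[2] flags=0000 CS?F → skip
[3] flags=0000 LT?F → skip
[4] flags=0011 → (cmp)
[5] flags=0011 GE?F → skip
[6] flags=0011 HI?T → r4=0xc6
[7] flags=0011 GE?F → skip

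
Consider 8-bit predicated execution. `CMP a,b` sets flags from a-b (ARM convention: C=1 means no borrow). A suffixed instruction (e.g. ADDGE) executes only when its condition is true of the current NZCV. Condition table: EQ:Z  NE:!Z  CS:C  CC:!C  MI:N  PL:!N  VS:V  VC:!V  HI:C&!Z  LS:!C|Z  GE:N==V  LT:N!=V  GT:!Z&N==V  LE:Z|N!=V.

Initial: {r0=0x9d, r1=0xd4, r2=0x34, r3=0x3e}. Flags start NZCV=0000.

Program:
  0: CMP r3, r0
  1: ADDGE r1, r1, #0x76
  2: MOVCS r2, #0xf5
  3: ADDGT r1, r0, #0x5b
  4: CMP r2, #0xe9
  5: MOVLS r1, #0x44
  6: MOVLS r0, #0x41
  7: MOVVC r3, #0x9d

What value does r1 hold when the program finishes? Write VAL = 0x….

VAL = 0x44

0: ✓ CMP  NZCV=1001
1: ✓ ADDGE  r1←0x4a
2: · MOVCS
3: ✓ ADDGT  r1←0xf8
4: ✓ CMP  NZCV=0000
5: ✓ MOVLS  r1←0x44
6: ✓ MOVLS  r0←0x41
7: ✓ MOVVC  r3←0x9d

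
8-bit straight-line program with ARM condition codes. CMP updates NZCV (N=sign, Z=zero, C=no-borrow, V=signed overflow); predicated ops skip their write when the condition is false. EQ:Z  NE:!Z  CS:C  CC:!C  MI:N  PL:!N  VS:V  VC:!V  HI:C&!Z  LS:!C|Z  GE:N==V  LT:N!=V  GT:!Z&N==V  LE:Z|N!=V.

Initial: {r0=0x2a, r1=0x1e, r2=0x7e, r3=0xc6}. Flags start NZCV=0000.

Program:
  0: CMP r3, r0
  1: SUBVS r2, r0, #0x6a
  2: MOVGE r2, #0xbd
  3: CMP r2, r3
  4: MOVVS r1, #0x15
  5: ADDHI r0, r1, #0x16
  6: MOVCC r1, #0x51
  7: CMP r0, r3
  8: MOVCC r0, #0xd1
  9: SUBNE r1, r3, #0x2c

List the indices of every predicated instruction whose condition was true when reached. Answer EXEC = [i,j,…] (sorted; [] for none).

[0] flags=1010 → (cmp)
[1] flags=1010 VS?F → skip
[2] flags=1010 GE?F → skip
[3] flags=1001 → (cmp)
[4] flags=1001 VS?T → r1=0x15
[5] flags=1001 HI?F → skip
[6] flags=1001 CC?T → r1=0x51
[7] flags=0000 → (cmp)
[8] flags=0000 CC?T → r0=0xd1
[9] flags=0000 NE?T → r1=0x9a

EXEC = [4,6,8,9]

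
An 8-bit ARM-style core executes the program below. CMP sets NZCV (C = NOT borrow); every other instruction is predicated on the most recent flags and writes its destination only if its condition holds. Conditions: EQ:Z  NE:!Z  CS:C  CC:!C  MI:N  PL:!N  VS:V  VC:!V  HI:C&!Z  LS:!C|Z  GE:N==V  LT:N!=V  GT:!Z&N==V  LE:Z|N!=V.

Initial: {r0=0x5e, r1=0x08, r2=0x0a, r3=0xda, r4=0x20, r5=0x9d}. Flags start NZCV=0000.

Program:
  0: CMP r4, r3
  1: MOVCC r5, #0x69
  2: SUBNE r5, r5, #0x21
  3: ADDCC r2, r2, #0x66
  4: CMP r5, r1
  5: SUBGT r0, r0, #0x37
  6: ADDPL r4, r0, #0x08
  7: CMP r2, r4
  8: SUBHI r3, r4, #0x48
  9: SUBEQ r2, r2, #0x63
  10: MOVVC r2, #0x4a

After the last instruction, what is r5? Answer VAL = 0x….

VAL = 0x48

0: ✓ CMP  NZCV=0000
1: ✓ MOVCC  r5←0x69
2: ✓ SUBNE  r5←0x48
3: ✓ ADDCC  r2←0x70
4: ✓ CMP  NZCV=0010
5: ✓ SUBGT  r0←0x27
6: ✓ ADDPL  r4←0x2f
7: ✓ CMP  NZCV=0010
8: ✓ SUBHI  r3←0xe7
9: · SUBEQ
10: ✓ MOVVC  r2←0x4a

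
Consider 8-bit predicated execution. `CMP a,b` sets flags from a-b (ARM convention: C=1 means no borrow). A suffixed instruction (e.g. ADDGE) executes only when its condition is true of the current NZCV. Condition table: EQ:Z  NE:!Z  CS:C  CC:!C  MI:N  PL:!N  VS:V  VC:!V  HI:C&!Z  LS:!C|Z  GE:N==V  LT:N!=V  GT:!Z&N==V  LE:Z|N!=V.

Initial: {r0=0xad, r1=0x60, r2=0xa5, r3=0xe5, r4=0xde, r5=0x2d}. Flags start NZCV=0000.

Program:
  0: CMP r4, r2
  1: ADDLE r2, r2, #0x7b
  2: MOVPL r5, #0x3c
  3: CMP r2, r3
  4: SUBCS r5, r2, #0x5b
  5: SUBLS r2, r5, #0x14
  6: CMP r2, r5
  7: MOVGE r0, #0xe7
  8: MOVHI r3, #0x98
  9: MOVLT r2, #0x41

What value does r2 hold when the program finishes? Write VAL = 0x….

VAL = 0x41

0: ✓ CMP  NZCV=0010
1: · ADDLE
2: ✓ MOVPL  r5←0x3c
3: ✓ CMP  NZCV=1000
4: · SUBCS
5: ✓ SUBLS  r2←0x28
6: ✓ CMP  NZCV=1000
7: · MOVGE
8: · MOVHI
9: ✓ MOVLT  r2←0x41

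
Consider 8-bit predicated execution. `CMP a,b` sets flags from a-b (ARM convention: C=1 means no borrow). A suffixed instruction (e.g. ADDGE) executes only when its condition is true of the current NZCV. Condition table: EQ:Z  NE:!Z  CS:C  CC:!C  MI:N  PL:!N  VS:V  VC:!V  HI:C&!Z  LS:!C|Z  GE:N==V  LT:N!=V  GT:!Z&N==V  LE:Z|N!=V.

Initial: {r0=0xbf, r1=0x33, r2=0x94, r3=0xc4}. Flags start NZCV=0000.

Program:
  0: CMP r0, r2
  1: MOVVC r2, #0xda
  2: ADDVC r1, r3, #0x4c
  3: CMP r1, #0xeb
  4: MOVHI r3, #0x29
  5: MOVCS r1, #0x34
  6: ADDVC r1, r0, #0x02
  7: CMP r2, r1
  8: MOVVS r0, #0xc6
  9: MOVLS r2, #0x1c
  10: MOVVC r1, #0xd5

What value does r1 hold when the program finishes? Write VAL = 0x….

[0] flags=0010 → (cmp)
[1] flags=0010 VC?T → r2=0xda
[2] flags=0010 VC?T → r1=0x10
[3] flags=0000 → (cmp)
[4] flags=0000 HI?F → skip
[5] flags=0000 CS?F → skip
[6] flags=0000 VC?T → r1=0xc1
[7] flags=0010 → (cmp)
[8] flags=0010 VS?F → skip
[9] flags=0010 LS?F → skip
[10] flags=0010 VC?T → r1=0xd5

VAL = 0xd5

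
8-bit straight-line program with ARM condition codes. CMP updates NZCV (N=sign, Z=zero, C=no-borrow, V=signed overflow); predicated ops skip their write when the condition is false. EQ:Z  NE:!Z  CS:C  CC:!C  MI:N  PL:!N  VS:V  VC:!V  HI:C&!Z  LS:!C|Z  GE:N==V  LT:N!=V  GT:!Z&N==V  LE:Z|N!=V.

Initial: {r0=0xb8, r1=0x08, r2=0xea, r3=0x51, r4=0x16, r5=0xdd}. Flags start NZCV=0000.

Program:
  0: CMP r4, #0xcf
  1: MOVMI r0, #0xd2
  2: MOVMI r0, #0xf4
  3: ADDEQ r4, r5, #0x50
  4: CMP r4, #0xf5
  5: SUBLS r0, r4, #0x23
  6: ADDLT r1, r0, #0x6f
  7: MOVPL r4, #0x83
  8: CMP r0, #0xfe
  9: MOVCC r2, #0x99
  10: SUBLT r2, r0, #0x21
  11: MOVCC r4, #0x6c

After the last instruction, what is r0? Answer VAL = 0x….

VAL = 0xf3

[0] flags=0000 → (cmp)
[1] flags=0000 MI?F → skip
[2] flags=0000 MI?F → skip
[3] flags=0000 EQ?F → skip
[4] flags=0000 → (cmp)
[5] flags=0000 LS?T → r0=0xf3
[6] flags=0000 LT?F → skip
[7] flags=0000 PL?T → r4=0x83
[8] flags=1000 → (cmp)
[9] flags=1000 CC?T → r2=0x99
[10] flags=1000 LT?T → r2=0xd2
[11] flags=1000 CC?T → r4=0x6c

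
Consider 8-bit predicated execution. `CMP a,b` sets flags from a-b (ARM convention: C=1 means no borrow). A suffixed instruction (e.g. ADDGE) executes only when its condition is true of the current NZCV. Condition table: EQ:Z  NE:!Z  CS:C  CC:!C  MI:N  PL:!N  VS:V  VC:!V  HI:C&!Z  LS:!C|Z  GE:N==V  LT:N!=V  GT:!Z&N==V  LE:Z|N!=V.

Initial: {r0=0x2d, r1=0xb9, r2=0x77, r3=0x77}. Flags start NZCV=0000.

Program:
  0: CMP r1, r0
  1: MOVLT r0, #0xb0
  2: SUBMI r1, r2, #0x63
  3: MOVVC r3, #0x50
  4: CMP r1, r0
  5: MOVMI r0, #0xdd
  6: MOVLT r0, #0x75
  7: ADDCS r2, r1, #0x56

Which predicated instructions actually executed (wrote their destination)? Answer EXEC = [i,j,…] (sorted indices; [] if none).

[0] flags=1010 → (cmp)
[1] flags=1010 LT?T → r0=0xb0
[2] flags=1010 MI?T → r1=0x14
[3] flags=1010 VC?T → r3=0x50
[4] flags=0000 → (cmp)
[5] flags=0000 MI?F → skip
[6] flags=0000 LT?F → skip
[7] flags=0000 CS?F → skip

EXEC = [1,2,3]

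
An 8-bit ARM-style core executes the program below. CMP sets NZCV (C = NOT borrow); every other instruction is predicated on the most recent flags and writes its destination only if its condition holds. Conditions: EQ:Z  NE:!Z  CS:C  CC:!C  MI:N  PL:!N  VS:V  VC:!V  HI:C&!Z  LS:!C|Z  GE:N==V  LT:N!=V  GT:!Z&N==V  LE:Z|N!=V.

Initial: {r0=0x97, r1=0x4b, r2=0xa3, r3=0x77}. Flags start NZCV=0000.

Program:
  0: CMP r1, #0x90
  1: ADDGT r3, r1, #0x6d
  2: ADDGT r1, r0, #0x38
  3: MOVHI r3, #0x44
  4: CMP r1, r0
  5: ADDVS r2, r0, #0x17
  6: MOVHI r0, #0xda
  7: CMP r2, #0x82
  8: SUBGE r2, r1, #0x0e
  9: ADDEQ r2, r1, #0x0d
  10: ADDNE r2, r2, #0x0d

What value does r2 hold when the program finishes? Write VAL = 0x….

VAL = 0xce

0: ✓ CMP  NZCV=1001
1: ✓ ADDGT  r3←0xb8
2: ✓ ADDGT  r1←0xcf
3: · MOVHI
4: ✓ CMP  NZCV=0010
5: · ADDVS
6: ✓ MOVHI  r0←0xda
7: ✓ CMP  NZCV=0010
8: ✓ SUBGE  r2←0xc1
9: · ADDEQ
10: ✓ ADDNE  r2←0xce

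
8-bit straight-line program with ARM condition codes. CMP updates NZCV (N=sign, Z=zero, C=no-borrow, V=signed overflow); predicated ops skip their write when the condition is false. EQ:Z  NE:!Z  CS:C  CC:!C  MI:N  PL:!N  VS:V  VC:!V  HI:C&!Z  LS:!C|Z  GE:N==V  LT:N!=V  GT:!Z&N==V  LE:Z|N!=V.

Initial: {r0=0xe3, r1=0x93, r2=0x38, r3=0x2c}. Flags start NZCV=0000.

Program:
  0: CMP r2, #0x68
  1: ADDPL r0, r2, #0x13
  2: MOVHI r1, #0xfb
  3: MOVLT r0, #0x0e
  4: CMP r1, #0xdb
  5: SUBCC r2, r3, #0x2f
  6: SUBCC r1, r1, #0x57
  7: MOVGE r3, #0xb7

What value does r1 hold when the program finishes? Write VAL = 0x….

VAL = 0x3c

[0] flags=1000 → (cmp)
[1] flags=1000 PL?F → skip
[2] flags=1000 HI?F → skip
[3] flags=1000 LT?T → r0=0x0e
[4] flags=1000 → (cmp)
[5] flags=1000 CC?T → r2=0xfd
[6] flags=1000 CC?T → r1=0x3c
[7] flags=1000 GE?F → skip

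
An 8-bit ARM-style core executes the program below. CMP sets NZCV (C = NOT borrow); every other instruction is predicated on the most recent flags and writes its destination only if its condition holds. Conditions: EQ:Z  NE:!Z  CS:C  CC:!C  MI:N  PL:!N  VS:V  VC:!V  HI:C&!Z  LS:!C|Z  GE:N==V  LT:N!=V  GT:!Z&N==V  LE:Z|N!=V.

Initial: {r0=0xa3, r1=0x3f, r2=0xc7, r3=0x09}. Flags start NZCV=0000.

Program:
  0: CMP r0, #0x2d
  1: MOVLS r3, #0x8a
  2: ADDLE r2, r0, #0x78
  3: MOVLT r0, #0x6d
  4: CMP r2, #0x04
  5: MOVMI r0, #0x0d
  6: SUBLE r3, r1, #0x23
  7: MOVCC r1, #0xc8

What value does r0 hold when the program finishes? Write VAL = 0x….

0: ✓ CMP  NZCV=0011
1: · MOVLS
2: ✓ ADDLE  r2←0x1b
3: ✓ MOVLT  r0←0x6d
4: ✓ CMP  NZCV=0010
5: · MOVMI
6: · SUBLE
7: · MOVCC

VAL = 0x6d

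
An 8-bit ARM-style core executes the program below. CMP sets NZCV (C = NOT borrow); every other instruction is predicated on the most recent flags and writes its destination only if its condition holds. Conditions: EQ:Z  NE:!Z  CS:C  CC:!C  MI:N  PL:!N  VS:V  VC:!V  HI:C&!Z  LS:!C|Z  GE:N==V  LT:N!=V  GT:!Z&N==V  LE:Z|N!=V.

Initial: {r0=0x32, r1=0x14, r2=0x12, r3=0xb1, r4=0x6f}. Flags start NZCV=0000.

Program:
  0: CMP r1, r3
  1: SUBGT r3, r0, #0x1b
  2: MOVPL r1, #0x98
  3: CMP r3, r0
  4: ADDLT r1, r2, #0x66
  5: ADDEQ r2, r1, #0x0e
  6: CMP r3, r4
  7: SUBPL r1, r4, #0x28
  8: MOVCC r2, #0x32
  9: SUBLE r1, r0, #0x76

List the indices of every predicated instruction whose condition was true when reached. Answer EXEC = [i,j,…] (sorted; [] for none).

EXEC = [1,2,4,8,9]

[0] flags=0000 → (cmp)
[1] flags=0000 GT?T → r3=0x17
[2] flags=0000 PL?T → r1=0x98
[3] flags=1000 → (cmp)
[4] flags=1000 LT?T → r1=0x78
[5] flags=1000 EQ?F → skip
[6] flags=1000 → (cmp)
[7] flags=1000 PL?F → skip
[8] flags=1000 CC?T → r2=0x32
[9] flags=1000 LE?T → r1=0xbc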